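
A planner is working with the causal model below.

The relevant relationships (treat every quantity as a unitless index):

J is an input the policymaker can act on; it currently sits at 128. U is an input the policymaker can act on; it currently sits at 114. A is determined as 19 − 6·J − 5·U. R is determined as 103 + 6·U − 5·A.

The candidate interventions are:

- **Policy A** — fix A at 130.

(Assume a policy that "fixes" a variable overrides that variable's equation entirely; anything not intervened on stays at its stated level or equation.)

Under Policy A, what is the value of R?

137

Policy A (A := 130):
  J = 128
  U = 114
  A = 130
  R = 103 + 6·114 − 5·130 = 137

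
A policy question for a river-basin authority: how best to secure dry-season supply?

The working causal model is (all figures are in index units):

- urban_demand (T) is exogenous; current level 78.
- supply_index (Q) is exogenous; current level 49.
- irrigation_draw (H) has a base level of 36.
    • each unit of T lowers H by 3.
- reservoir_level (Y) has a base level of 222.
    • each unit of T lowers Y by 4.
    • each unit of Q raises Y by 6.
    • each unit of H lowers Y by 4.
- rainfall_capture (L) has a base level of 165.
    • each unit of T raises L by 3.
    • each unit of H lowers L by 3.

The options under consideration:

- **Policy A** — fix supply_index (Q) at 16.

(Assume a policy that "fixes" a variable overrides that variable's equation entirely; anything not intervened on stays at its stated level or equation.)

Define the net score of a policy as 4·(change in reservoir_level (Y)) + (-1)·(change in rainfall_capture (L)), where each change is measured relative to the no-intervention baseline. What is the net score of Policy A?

-792

Baseline:
  T = 78
  Q = 49
  H = 36 − 3·78 = -198
  Y = 222 − 4·78 + 6·49 − 4·(-198) = 996
  L = 165 + 3·78 − 3·(-198) = 993
Policy A (Q := 16):
  T = 78
  Q = 16
  H = 36 − 3·78 = -198
  Y = 222 − 4·78 + 6·16 − 4·(-198) = 798
  L = 165 + 3·78 − 3·(-198) = 993
ΔY = 798 − 996 = -198; ΔL = 993 − 993 = 0
Score = 4·(-198) + (-1)·0 = -792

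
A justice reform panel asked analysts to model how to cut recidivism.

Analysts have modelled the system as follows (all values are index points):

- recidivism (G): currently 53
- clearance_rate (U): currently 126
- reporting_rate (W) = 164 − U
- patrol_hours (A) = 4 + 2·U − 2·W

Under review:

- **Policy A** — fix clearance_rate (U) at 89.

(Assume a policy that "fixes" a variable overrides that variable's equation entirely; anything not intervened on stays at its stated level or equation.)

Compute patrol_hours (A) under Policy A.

Policy A (U := 89):
  U = 89
  W = 164 − 89 = 75
  A = 4 + 2·89 − 2·75 = 32

32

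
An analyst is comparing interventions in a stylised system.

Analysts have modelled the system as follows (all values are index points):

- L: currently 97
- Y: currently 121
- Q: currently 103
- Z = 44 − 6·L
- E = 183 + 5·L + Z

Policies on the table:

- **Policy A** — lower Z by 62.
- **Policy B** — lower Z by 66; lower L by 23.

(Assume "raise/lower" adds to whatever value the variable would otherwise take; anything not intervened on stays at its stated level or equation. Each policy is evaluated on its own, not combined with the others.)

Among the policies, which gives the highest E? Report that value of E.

Policy A (Z − 62):
  L = 97
  Z = 44 − 6·97 (−62 from intervention) = -600
  E = 183 + 5·97 + (-600) = 68
Policy B (Z − 66, L − 23):
  L = 97 − 23 = 74
  Z = 44 − 6·74 (−66 from intervention) = -466
  E = 183 + 5·74 + (-466) = 87
Comparing — Policy A: E=68, Policy B: E=87. Highest is 87 (Policy B).

87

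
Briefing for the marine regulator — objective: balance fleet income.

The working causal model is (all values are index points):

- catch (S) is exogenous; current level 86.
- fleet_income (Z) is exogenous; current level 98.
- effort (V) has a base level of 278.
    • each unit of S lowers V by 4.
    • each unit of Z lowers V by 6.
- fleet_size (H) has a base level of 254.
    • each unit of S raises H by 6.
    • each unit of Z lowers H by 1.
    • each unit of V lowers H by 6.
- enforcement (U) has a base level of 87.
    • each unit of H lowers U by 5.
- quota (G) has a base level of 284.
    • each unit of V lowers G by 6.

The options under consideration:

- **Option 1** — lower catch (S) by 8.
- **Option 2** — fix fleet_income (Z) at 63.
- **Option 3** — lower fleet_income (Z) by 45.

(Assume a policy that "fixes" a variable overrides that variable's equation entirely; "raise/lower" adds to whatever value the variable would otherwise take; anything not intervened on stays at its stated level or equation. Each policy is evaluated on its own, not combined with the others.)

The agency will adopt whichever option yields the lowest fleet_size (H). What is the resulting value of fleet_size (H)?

Option 1 (S − 8):
  S = 86 − 8 = 78
  Z = 98
  V = 278 − 4·78 − 6·98 = -622
  H = 254 + 6·78 − 98 − 6·(-622) = 4356
Option 2 (Z := 63):
  S = 86
  Z = 63
  V = 278 − 4·86 − 6·63 = -444
  H = 254 + 6·86 − 63 − 6·(-444) = 3371
Option 3 (Z − 45):
  S = 86
  Z = 98 − 45 = 53
  V = 278 − 4·86 − 6·53 = -384
  H = 254 + 6·86 − 53 − 6·(-384) = 3021
Comparing — Option 1: H=4356, Option 2: H=3371, Option 3: H=3021. Lowest is 3021 (Option 3).

3021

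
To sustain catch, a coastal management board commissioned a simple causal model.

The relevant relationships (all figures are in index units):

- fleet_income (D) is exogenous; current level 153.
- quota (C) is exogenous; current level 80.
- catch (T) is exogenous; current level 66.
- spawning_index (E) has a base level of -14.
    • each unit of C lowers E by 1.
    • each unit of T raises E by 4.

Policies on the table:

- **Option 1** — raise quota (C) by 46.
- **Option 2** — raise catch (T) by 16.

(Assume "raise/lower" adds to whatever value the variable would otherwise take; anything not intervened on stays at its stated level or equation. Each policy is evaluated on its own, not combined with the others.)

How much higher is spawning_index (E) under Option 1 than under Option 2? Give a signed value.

-110

Option 1 (C + 46):
  C = 80 + 46 = 126
  T = 66
  E = -14 − 126 + 4·66 = 124
Option 2 (T + 16):
  C = 80
  T = 66 + 16 = 82
  E = -14 − 80 + 4·82 = 234
E: 124 − 234 = -110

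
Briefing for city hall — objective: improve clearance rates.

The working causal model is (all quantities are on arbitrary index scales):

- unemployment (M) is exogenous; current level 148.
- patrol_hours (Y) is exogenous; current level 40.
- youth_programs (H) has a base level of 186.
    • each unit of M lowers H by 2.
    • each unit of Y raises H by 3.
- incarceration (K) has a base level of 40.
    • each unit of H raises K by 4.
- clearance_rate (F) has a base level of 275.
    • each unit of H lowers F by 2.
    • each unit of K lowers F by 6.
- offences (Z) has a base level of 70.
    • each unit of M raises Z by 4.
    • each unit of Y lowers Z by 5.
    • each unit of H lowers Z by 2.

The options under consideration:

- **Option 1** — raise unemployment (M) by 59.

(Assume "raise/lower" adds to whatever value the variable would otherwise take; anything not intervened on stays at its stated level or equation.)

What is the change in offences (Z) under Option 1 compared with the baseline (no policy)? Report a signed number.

472

Baseline:
  M = 148
  Y = 40
  H = 186 − 2·148 + 3·40 = 10
  Z = 70 + 4·148 − 5·40 − 2·10 = 442
Option 1 (M + 59):
  M = 148 + 59 = 207
  Y = 40
  H = 186 − 2·207 + 3·40 = -108
  Z = 70 + 4·207 − 5·40 − 2·(-108) = 914
Change in Z: 914 − 442 = 472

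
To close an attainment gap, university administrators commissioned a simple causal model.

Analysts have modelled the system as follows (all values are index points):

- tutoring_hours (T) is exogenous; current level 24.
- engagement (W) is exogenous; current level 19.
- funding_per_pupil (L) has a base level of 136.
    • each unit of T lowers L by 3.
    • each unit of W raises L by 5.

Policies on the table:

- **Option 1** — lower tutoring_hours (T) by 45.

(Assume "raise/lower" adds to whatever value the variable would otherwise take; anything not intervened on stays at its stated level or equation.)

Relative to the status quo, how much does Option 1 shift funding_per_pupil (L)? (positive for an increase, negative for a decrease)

Baseline:
  T = 24
  W = 19
  L = 136 − 3·24 + 5·19 = 159
Option 1 (T − 45):
  T = 24 − 45 = -21
  W = 19
  L = 136 − 3·(-21) + 5·19 = 294
Change in L: 294 − 159 = 135

135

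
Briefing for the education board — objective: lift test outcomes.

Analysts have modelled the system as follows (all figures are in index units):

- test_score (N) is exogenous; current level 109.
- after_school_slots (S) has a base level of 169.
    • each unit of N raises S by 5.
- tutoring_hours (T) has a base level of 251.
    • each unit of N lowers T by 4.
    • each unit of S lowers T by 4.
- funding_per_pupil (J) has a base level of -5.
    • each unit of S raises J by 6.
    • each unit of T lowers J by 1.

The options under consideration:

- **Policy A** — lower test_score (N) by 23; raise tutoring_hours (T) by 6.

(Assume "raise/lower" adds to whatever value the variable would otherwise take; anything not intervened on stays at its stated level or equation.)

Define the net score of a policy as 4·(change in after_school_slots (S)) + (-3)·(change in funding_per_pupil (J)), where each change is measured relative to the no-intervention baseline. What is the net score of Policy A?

Baseline:
  N = 109
  S = 169 + 5·109 = 714
  T = 251 − 4·109 − 4·714 = -3041
  J = -5 + 6·714 − (-3041) = 7320
Policy A (N − 23, T + 6):
  N = 109 − 23 = 86
  S = 169 + 5·86 = 599
  T = 251 − 4·86 − 4·599 (+6 from intervention) = -2483
  J = -5 + 6·599 − (-2483) = 6072
ΔS = 599 − 714 = -115; ΔJ = 6072 − 7320 = -1248
Score = 4·(-115) + (-3)·(-1248) = 3284

3284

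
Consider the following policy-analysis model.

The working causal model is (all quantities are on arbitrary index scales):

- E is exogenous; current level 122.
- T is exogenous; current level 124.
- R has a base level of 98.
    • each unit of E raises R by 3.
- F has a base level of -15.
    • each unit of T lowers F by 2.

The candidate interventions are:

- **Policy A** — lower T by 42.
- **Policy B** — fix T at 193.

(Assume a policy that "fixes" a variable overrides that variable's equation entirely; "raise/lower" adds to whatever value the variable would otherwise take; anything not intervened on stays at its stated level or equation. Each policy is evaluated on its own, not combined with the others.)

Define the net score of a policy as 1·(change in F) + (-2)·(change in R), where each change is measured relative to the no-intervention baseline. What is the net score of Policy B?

Baseline:
  E = 122
  T = 124
  R = 98 + 3·122 = 464
  F = -15 − 2·124 = -263
Policy B (T := 193):
  E = 122
  T = 193
  R = 98 + 3·122 = 464
  F = -15 − 2·193 = -401
ΔF = -401 − (-263) = -138; ΔR = 464 − 464 = 0
Score = 1·(-138) + (-2)·0 = -138

-138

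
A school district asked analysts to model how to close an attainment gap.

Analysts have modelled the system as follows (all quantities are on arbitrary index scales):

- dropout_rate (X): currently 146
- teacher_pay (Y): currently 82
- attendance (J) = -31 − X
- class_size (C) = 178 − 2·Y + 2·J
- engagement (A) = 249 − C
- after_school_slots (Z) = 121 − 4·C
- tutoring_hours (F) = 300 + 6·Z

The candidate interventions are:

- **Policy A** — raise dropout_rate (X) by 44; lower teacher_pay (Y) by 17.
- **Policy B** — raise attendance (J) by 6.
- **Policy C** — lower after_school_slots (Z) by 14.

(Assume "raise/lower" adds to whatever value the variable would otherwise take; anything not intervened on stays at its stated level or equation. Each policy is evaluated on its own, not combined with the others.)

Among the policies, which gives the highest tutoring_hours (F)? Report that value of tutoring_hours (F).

Policy A (X + 44, Y − 17):
  X = 146 + 44 = 190
  Y = 82 − 17 = 65
  J = -31 − 190 = -221
  C = 178 − 2·65 + 2·(-221) = -394
  Z = 121 − 4·(-394) = 1697
  F = 300 + 6·1697 = 10482
Policy B (J + 6):
  X = 146
  Y = 82
  J = -31 − 146 (+6 from intervention) = -171
  C = 178 − 2·82 + 2·(-171) = -328
  Z = 121 − 4·(-328) = 1433
  F = 300 + 6·1433 = 8898
Policy C (Z − 14):
  X = 146
  Y = 82
  J = -31 − 146 = -177
  C = 178 − 2·82 + 2·(-177) = -340
  Z = 121 − 4·(-340) (−14 from intervention) = 1467
  F = 300 + 6·1467 = 9102
Comparing — Policy A: F=10482, Policy B: F=8898, Policy C: F=9102. Highest is 10482 (Policy A).

10482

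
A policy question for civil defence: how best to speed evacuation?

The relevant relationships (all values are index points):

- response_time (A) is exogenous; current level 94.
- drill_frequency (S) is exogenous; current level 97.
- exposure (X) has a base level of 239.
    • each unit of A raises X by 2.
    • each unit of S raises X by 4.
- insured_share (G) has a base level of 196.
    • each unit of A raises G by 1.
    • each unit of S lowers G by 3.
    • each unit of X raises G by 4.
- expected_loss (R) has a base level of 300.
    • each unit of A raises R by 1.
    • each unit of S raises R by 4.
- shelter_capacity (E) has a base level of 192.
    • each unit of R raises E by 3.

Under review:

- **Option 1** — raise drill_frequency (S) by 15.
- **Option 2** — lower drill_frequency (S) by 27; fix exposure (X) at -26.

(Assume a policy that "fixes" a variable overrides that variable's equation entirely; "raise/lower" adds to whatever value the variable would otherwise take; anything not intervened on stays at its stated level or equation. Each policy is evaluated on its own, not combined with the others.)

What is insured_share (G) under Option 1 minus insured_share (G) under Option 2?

3478

Option 1 (S + 15):
  A = 94
  S = 97 + 15 = 112
  X = 239 + 2·94 + 4·112 = 875
  G = 196 + 94 − 3·112 + 4·875 = 3454
Option 2 (S − 27, X := -26):
  A = 94
  S = 97 − 27 = 70
  X = -26
  G = 196 + 94 − 3·70 + 4·(-26) = -24
G: 3454 − (-24) = 3478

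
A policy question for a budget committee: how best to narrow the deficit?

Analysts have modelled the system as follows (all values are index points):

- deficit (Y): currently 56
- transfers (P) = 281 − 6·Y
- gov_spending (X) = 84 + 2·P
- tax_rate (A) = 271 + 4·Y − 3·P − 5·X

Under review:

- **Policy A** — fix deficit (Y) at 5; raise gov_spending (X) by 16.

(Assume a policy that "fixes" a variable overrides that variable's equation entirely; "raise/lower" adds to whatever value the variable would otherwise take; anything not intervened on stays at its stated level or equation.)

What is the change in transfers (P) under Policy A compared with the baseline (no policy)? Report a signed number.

Baseline:
  Y = 56
  P = 281 − 6·56 = -55
Policy A (Y := 5, X + 16):
  Y = 5
  P = 281 − 6·5 = 251
Change in P: 251 − (-55) = 306

306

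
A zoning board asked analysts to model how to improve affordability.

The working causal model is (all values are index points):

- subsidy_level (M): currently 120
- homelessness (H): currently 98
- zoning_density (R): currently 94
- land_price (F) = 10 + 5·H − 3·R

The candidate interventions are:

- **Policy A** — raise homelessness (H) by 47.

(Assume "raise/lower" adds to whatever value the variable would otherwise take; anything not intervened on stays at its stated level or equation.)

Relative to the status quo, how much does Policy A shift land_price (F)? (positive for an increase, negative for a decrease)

Baseline:
  H = 98
  R = 94
  F = 10 + 5·98 − 3·94 = 218
Policy A (H + 47):
  H = 98 + 47 = 145
  R = 94
  F = 10 + 5·145 − 3·94 = 453
Change in F: 453 − 218 = 235

235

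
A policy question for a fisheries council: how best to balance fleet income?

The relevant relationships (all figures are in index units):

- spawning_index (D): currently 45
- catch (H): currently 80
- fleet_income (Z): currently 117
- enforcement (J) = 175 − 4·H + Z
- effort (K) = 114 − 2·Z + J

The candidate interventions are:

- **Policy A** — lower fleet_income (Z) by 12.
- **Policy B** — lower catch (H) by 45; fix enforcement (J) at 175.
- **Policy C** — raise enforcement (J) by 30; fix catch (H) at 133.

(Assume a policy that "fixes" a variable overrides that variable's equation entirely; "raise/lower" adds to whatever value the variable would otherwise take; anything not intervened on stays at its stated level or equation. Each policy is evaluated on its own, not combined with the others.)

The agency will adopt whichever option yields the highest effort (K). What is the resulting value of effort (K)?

Policy A (Z − 12):
  H = 80
  Z = 117 − 12 = 105
  J = 175 − 4·80 + 105 = -40
  K = 114 − 2·105 + (-40) = -136
Policy B (H − 45, J := 175):
  H = 80 − 45 = 35
  Z = 117
  J = 175
  K = 114 − 2·117 + 175 = 55
Policy C (J + 30, H := 133):
  H = 133
  Z = 117
  J = 175 − 4·133 + 117 (+30 from intervention) = -210
  K = 114 − 2·117 + (-210) = -330
Comparing — Policy A: K=-136, Policy B: K=55, Policy C: K=-330. Highest is 55 (Policy B).

55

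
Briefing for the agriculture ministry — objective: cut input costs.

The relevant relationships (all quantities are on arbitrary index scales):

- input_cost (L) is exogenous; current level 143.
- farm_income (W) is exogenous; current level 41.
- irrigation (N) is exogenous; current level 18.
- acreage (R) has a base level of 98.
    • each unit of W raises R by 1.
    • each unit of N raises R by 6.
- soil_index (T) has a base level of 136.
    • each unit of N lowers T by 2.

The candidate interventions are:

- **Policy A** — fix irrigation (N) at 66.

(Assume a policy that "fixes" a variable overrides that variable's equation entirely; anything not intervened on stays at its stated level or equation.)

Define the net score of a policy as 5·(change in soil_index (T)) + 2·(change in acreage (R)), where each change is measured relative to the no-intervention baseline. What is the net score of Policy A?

Baseline:
  W = 41
  N = 18
  R = 98 + 41 + 6·18 = 247
  T = 136 − 2·18 = 100
Policy A (N := 66):
  W = 41
  N = 66
  R = 98 + 41 + 6·66 = 535
  T = 136 − 2·66 = 4
ΔT = 4 − 100 = -96; ΔR = 535 − 247 = 288
Score = 5·(-96) + 2·288 = 96

96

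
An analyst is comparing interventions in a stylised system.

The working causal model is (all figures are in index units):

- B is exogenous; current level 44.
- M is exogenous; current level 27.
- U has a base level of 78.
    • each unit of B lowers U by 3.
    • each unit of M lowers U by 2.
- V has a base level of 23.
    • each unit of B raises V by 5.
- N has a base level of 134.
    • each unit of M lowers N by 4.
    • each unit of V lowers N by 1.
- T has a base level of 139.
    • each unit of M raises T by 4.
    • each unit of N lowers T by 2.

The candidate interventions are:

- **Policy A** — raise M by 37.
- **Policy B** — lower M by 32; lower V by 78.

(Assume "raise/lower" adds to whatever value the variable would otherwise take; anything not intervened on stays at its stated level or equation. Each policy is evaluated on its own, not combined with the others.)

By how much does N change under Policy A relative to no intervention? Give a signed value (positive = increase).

-148

Baseline:
  B = 44
  M = 27
  V = 23 + 5·44 = 243
  N = 134 − 4·27 − 243 = -217
Policy A (M + 37):
  B = 44
  M = 27 + 37 = 64
  V = 23 + 5·44 = 243
  N = 134 − 4·64 − 243 = -365
Change in N: -365 − (-217) = -148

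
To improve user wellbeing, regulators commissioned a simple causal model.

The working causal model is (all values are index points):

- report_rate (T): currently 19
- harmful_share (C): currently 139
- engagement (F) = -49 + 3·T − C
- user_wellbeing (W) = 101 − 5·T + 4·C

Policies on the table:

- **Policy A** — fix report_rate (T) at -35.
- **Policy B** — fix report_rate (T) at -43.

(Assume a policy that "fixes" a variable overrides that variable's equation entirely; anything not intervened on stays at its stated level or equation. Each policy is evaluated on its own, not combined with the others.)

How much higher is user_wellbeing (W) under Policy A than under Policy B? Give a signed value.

-40

Policy A (T := -35):
  T = -35
  C = 139
  W = 101 − 5·(-35) + 4·139 = 832
Policy B (T := -43):
  T = -43
  C = 139
  W = 101 − 5·(-43) + 4·139 = 872
W: 832 − 872 = -40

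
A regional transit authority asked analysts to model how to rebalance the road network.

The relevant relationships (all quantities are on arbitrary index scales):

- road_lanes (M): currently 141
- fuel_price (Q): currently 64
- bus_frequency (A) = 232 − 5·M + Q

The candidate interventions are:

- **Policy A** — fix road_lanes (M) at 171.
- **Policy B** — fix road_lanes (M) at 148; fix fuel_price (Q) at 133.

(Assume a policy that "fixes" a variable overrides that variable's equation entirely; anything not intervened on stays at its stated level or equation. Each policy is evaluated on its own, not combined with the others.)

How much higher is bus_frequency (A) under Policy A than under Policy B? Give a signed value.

Policy A (M := 171):
  M = 171
  Q = 64
  A = 232 − 5·171 + 64 = -559
Policy B (M := 148, Q := 133):
  M = 148
  Q = 133
  A = 232 − 5·148 + 133 = -375
A: -559 − (-375) = -184

-184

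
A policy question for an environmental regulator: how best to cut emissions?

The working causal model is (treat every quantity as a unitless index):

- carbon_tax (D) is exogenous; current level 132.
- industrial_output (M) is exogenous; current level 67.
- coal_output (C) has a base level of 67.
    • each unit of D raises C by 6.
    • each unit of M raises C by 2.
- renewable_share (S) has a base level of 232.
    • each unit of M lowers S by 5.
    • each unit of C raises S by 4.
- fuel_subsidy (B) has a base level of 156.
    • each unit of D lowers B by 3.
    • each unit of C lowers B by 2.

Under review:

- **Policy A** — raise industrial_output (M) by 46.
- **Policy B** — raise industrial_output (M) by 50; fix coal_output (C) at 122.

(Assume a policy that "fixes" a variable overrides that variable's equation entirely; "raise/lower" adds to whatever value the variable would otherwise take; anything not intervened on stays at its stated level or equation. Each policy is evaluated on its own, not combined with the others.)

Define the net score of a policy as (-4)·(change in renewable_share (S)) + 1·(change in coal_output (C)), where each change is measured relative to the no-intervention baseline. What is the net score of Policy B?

14065

Baseline:
  D = 132
  M = 67
  C = 67 + 6·132 + 2·67 = 993
  S = 232 − 5·67 + 4·993 = 3869
Policy B (M + 50, C := 122):
  D = 132
  M = 67 + 50 = 117
  C = 122
  S = 232 − 5·117 + 4·122 = 135
ΔS = 135 − 3869 = -3734; ΔC = 122 − 993 = -871
Score = (-4)·(-3734) + 1·(-871) = 14065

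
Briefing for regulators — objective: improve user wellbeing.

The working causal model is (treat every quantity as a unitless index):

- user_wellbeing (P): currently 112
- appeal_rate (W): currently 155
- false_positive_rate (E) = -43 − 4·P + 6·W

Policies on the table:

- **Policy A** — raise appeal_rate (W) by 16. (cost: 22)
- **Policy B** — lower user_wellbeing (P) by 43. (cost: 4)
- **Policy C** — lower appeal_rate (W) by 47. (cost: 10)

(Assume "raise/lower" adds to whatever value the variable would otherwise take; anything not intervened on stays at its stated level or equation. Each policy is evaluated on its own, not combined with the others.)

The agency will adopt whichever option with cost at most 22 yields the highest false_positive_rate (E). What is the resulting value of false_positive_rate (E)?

Policy A (W + 16):
  P = 112
  W = 155 + 16 = 171
  E = -43 − 4·112 + 6·171 = 535
Policy B (P − 43):
  P = 112 − 43 = 69
  W = 155
  E = -43 − 4·69 + 6·155 = 611
Policy C (W − 47):
  P = 112
  W = 155 − 47 = 108
  E = -43 − 4·112 + 6·108 = 157
Comparing — Policy A: E=535, Policy B: E=611, Policy C: E=157. Highest is 611 (Policy B).

611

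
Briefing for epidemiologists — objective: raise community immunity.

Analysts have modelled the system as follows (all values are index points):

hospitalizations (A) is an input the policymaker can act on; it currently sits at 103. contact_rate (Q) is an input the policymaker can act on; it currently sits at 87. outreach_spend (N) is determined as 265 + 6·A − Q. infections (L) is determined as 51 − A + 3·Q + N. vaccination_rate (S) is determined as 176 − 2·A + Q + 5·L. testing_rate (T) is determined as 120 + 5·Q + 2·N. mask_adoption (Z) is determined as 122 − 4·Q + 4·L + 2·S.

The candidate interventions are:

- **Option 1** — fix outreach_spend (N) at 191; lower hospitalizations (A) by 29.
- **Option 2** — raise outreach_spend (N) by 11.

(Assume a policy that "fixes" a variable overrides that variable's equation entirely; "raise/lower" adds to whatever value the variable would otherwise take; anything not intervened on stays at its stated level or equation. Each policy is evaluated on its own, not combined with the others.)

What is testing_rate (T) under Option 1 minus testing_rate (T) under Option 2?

Option 1 (N := 191, A − 29):
  A = 103 − 29 = 74
  Q = 87
  N = 191
  T = 120 + 5·87 + 2·191 = 937
Option 2 (N + 11):
  A = 103
  Q = 87
  N = 265 + 6·103 − 87 (+11 from intervention) = 807
  T = 120 + 5·87 + 2·807 = 2169
T: 937 − 2169 = -1232

-1232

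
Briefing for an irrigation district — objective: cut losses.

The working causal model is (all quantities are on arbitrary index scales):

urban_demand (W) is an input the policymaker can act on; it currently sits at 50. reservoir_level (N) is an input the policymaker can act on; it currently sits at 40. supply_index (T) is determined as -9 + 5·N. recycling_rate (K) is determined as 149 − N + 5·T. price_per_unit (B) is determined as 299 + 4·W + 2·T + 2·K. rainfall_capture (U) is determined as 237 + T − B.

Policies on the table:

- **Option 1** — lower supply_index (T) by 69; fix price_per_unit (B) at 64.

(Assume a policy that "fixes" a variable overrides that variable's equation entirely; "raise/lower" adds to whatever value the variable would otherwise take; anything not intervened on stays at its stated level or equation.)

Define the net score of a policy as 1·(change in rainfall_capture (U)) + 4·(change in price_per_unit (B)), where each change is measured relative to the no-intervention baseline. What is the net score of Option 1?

-8904

Baseline:
  W = 50
  N = 40
  T = -9 + 5·40 = 191
  K = 149 − 40 + 5·191 = 1064
  B = 299 + 4·50 + 2·191 + 2·1064 = 3009
  U = 237 + 191 − 3009 = -2581
Option 1 (T − 69, B := 64):
  W = 50
  N = 40
  T = -9 + 5·40 (−69 from intervention) = 122
  K = 149 − 40 + 5·122 = 719
  B = 64
  U = 237 + 122 − 64 = 295
ΔU = 295 − (-2581) = 2876; ΔB = 64 − 3009 = -2945
Score = 1·2876 + 4·(-2945) = -8904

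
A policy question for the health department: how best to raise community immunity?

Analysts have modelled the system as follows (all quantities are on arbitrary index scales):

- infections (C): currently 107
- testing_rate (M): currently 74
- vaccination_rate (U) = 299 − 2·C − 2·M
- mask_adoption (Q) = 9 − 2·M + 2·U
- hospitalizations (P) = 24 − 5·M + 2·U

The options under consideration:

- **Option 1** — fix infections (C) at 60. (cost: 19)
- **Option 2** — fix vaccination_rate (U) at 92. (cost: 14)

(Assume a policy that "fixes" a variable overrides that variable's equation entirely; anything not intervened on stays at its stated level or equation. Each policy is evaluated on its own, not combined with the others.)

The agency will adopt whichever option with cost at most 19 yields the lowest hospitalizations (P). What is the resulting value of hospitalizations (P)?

Option 1 (C := 60):
  C = 60
  M = 74
  U = 299 − 2·60 − 2·74 = 31
  P = 24 − 5·74 + 2·31 = -284
Option 2 (U := 92):
  C = 107
  M = 74
  U = 92
  P = 24 − 5·74 + 2·92 = -162
Comparing — Option 1: P=-284, Option 2: P=-162. Lowest is -284 (Option 1).

-284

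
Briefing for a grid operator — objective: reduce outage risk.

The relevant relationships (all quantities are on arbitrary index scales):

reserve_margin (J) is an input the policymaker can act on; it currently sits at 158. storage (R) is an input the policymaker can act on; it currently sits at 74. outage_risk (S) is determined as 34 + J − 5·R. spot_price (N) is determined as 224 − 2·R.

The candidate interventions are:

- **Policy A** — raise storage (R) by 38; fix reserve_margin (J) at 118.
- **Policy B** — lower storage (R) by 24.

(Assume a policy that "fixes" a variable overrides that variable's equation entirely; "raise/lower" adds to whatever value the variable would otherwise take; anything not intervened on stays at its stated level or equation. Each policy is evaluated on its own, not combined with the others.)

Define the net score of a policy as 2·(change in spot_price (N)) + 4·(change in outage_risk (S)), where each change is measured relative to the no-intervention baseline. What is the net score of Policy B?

Baseline:
  J = 158
  R = 74
  S = 34 + 158 − 5·74 = -178
  N = 224 − 2·74 = 76
Policy B (R − 24):
  J = 158
  R = 74 − 24 = 50
  S = 34 + 158 − 5·50 = -58
  N = 224 − 2·50 = 124
ΔN = 124 − 76 = 48; ΔS = -58 − (-178) = 120
Score = 2·48 + 4·120 = 576

576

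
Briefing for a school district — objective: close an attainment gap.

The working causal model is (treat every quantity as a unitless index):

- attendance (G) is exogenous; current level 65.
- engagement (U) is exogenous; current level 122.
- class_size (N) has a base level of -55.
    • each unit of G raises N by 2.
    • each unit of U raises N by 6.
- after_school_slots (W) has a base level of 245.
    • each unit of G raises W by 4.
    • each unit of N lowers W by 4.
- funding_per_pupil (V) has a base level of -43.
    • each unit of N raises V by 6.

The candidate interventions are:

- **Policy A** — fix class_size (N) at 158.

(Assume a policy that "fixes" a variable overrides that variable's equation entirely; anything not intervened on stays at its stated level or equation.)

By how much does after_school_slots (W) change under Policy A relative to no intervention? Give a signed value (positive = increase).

Baseline:
  G = 65
  U = 122
  N = -55 + 2·65 + 6·122 = 807
  W = 245 + 4·65 − 4·807 = -2723
Policy A (N := 158):
  G = 65
  U = 122
  N = 158
  W = 245 + 4·65 − 4·158 = -127
Change in W: -127 − (-2723) = 2596

2596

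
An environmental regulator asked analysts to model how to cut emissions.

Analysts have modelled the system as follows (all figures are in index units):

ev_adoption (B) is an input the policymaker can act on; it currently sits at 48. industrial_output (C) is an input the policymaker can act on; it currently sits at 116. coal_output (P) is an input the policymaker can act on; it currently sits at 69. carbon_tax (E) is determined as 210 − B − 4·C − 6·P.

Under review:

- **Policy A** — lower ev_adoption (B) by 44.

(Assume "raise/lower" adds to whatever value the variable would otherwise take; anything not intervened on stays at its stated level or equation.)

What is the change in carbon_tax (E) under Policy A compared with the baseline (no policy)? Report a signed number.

Baseline:
  B = 48
  C = 116
  P = 69
  E = 210 − 48 − 4·116 − 6·69 = -716
Policy A (B − 44):
  B = 48 − 44 = 4
  C = 116
  P = 69
  E = 210 − 4 − 4·116 − 6·69 = -672
Change in E: -672 − (-716) = 44

44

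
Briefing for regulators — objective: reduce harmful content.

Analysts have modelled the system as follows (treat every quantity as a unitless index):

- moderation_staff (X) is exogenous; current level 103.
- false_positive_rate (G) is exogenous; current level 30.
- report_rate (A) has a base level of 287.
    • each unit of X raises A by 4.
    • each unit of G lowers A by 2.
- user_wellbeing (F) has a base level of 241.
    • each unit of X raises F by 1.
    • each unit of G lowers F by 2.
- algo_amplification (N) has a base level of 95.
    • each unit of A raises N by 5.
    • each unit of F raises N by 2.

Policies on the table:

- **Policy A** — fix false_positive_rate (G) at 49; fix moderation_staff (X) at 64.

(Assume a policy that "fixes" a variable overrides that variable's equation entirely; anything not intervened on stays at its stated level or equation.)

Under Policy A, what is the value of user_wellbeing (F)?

207

Policy A (G := 49, X := 64):
  X = 64
  G = 49
  F = 241 + 64 − 2·49 = 207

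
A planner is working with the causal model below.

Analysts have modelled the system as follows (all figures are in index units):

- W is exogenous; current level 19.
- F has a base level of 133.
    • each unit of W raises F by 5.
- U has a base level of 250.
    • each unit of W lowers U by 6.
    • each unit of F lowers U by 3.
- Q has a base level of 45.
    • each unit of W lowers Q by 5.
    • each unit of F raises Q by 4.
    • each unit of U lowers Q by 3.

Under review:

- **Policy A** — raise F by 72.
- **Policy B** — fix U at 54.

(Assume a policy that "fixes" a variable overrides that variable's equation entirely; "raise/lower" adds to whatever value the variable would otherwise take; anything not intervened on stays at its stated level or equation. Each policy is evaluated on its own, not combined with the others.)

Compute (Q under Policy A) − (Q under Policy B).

2742

Policy A (F + 72):
  W = 19
  F = 133 + 5·19 (+72 from intervention) = 300
  U = 250 − 6·19 − 3·300 = -764
  Q = 45 − 5·19 + 4·300 − 3·(-764) = 3442
Policy B (U := 54):
  W = 19
  F = 133 + 5·19 = 228
  U = 54
  Q = 45 − 5·19 + 4·228 − 3·54 = 700
Q: 3442 − 700 = 2742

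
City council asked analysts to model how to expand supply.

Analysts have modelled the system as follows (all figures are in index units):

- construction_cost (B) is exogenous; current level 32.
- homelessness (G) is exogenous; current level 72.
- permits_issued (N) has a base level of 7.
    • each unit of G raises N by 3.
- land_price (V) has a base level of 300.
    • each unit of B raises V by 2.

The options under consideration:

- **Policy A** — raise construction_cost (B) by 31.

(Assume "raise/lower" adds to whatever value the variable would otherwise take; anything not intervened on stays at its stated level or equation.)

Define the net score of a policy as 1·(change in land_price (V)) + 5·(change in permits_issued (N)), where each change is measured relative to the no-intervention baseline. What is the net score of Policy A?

62

Baseline:
  B = 32
  G = 72
  N = 7 + 3·72 = 223
  V = 300 + 2·32 = 364
Policy A (B + 31):
  B = 32 + 31 = 63
  G = 72
  N = 7 + 3·72 = 223
  V = 300 + 2·63 = 426
ΔV = 426 − 364 = 62; ΔN = 223 − 223 = 0
Score = 1·62 + 5·0 = 62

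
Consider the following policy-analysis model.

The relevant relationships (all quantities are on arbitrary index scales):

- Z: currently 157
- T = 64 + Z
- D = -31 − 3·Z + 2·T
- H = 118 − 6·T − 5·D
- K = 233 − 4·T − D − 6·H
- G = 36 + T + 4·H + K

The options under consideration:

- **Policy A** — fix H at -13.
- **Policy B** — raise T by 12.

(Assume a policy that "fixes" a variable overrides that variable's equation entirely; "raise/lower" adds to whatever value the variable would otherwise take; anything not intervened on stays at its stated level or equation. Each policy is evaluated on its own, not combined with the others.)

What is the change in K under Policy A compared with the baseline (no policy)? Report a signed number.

Baseline:
  Z = 157
  T = 64 + 157 = 221
  D = -31 − 3·157 + 2·221 = -60
  H = 118 − 6·221 − 5·(-60) = -908
  K = 233 − 4·221 − (-60) − 6·(-908) = 4857
Policy A (H := -13):
  Z = 157
  T = 64 + 157 = 221
  D = -31 − 3·157 + 2·221 = -60
  H = -13
  K = 233 − 4·221 − (-60) − 6·(-13) = -513
Change in K: -513 − 4857 = -5370

-5370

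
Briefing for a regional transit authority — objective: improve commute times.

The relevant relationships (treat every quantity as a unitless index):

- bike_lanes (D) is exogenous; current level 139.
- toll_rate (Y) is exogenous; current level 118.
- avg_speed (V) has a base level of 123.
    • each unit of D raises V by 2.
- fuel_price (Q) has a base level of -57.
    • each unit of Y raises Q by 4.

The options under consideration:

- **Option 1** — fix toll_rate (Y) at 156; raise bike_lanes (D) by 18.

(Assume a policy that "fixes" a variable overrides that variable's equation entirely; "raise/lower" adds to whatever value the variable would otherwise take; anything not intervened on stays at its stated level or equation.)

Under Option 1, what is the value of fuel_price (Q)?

Option 1 (Y := 156, D + 18):
  Y = 156
  Q = -57 + 4·156 = 567

567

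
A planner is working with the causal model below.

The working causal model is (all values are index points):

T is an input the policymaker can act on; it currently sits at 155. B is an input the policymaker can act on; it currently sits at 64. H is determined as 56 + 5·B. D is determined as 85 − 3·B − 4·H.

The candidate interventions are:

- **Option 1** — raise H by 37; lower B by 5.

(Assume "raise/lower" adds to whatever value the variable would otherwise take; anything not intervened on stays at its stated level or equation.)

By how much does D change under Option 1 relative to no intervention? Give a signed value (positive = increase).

-33

Baseline:
  B = 64
  H = 56 + 5·64 = 376
  D = 85 − 3·64 − 4·376 = -1611
Option 1 (H + 37, B − 5):
  B = 64 − 5 = 59
  H = 56 + 5·59 (+37 from intervention) = 388
  D = 85 − 3·59 − 4·388 = -1644
Change in D: -1644 − (-1611) = -33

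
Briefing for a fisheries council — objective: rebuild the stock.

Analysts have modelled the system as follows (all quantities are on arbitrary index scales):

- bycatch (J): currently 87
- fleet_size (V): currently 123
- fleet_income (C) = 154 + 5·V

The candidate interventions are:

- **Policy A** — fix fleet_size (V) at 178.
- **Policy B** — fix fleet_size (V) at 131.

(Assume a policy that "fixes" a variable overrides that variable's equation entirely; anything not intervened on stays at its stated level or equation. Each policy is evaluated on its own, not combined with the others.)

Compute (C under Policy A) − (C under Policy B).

235

Policy A (V := 178):
  V = 178
  C = 154 + 5·178 = 1044
Policy B (V := 131):
  V = 131
  C = 154 + 5·131 = 809
C: 1044 − 809 = 235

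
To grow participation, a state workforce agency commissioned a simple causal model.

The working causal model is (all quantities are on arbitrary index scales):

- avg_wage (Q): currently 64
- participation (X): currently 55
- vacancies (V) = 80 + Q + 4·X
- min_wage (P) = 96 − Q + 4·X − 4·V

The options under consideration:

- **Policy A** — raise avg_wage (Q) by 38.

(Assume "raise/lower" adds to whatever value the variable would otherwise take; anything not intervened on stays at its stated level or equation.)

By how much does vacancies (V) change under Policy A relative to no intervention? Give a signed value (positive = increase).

38

Baseline:
  Q = 64
  X = 55
  V = 80 + 64 + 4·55 = 364
Policy A (Q + 38):
  Q = 64 + 38 = 102
  X = 55
  V = 80 + 102 + 4·55 = 402
Change in V: 402 − 364 = 38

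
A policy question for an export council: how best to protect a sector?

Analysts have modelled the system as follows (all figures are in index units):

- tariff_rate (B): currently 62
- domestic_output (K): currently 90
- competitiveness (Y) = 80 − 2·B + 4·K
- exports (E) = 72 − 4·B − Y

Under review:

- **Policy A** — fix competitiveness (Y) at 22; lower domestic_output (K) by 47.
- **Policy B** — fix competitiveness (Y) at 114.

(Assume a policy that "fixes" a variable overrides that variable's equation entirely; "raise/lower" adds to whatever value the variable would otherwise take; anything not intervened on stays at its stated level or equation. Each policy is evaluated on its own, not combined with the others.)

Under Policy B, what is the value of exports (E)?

-290

Policy B (Y := 114):
  B = 62
  K = 90
  Y = 114
  E = 72 − 4·62 − 114 = -290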